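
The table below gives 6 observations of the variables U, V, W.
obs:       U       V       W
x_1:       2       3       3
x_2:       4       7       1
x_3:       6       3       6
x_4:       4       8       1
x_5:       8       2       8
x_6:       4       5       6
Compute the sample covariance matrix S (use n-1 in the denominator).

Step 1 — column means:
  mean(U) = (2 + 4 + 6 + 4 + 8 + 4) / 6 = 28/6 = 4.6667
  mean(V) = (3 + 7 + 3 + 8 + 2 + 5) / 6 = 28/6 = 4.6667
  mean(W) = (3 + 1 + 6 + 1 + 8 + 6) / 6 = 25/6 = 4.1667

Step 2 — sample covariance S[i,j] = (1/(n-1)) · Σ_k (x_{k,i} - mean_i) · (x_{k,j} - mean_j), with n-1 = 5.
  S[U,U] = ((-2.6667)·(-2.6667) + (-0.6667)·(-0.6667) + (1.3333)·(1.3333) + (-0.6667)·(-0.6667) + (3.3333)·(3.3333) + (-0.6667)·(-0.6667)) / 5 = 21.3333/5 = 4.2667
  S[U,V] = ((-2.6667)·(-1.6667) + (-0.6667)·(2.3333) + (1.3333)·(-1.6667) + (-0.6667)·(3.3333) + (3.3333)·(-2.6667) + (-0.6667)·(0.3333)) / 5 = -10.6667/5 = -2.1333
  S[U,W] = ((-2.6667)·(-1.1667) + (-0.6667)·(-3.1667) + (1.3333)·(1.8333) + (-0.6667)·(-3.1667) + (3.3333)·(3.8333) + (-0.6667)·(1.8333)) / 5 = 21.3333/5 = 4.2667
  S[V,V] = ((-1.6667)·(-1.6667) + (2.3333)·(2.3333) + (-1.6667)·(-1.6667) + (3.3333)·(3.3333) + (-2.6667)·(-2.6667) + (0.3333)·(0.3333)) / 5 = 29.3333/5 = 5.8667
  S[V,W] = ((-1.6667)·(-1.1667) + (2.3333)·(-3.1667) + (-1.6667)·(1.8333) + (3.3333)·(-3.1667) + (-2.6667)·(3.8333) + (0.3333)·(1.8333)) / 5 = -28.6667/5 = -5.7333
  S[W,W] = ((-1.1667)·(-1.1667) + (-3.1667)·(-3.1667) + (1.8333)·(1.8333) + (-3.1667)·(-3.1667) + (3.8333)·(3.8333) + (1.8333)·(1.8333)) / 5 = 42.8333/5 = 8.5667

S is symmetric (S[j,i] = S[i,j]). Assembling:

S = [[4.2667, -2.1333, 4.2667],
 [-2.1333, 5.8667, -5.7333],
 [4.2667, -5.7333, 8.5667]]


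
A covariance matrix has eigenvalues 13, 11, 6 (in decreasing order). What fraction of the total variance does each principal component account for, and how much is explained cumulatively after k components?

Step 1 — total variance = trace(Sigma) = Σ λ_i = 13 + 11 + 6 = 30.

Step 2 — fraction explained by component i = λ_i / Σ λ:
  PC1: 13/30 = 0.4333
  PC2: 11/30 = 0.3667
  PC3: 6/30 = 0.2

Step 3 — cumulative fraction after k components = (λ_1 + ... + λ_k) / Σ λ:
  k = 1: 13/30 = 0.4333
  k = 2: (13 + 11)/30 = 24/30 = 0.8
  k = 3: (13 + 11 + 6)/30 = 30/30 = 1

Summary (fraction, with percent):

explained: PC1 0.4333 (43.33%), PC2 0.3667 (36.67%), PC3 0.2 (20%);  cumulative: 0.4333, 0.8, 1


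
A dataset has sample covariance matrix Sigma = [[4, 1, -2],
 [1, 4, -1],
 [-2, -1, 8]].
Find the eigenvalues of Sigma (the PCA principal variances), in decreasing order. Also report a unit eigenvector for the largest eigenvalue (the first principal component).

Step 1 — characteristic polynomial p(λ) = det(λI - Sigma) = λ³ - tr·λ² + c_1·λ - det, where tr = trace, c_1 = sum of the principal 2×2 minors, det = det(Sigma):
  tr = 4 + 4 + 8 = 16,
  c_1 = (4·4 - (1)²) + (4·8 - (-2)²) + (4·8 - (-1)²) = 15 + 28 + 31 = 74,
  det = 4·(4·8 - (-1)²) - (1)·((1)·8 - (-1)·(-2)) + (-2)·((1)·(-1) - 4·(-2)) = 4·(31) - (1)·(6) + (-2)·(7) = 104.
  So p(λ) = λ³ - 16λ² + 74λ - 104.
Step 2 — look for an integer root (rational root theorem: any rational root is an integer divisor of 104). Testing λ = 4:
  p(4) = 64 - 256 + 296 - 104 = 0  ✓
  Dividing out (λ - 4): p(λ) = (λ - 4)(λ² - 12λ + 26).
Step 3 — remaining eigenvalues from the quadratic λ² - 12λ + 26 = 0:
  Δ = 12² - 4·26 = 144 - 104 = 40,  λ = (12 ± √40)/2 = (12 ± 6.3246)/2 ≈ 9.1623 or 2.8377.
  Sorted: λ_1 = 9.1623,  λ_2 = 4,  λ_3 = 2.8377  (check: sum = 16 = tr ✓).

Step 4 — unit eigenvector for λ_1 ≈ 9.1623: v spans the null space of (Sigma - λ_1 I), whose rows are
  r_1 = (-5.1623, 1, -2),  r_2 = (1, -5.1623, -1),  r_3 = (-2, -1, -1.1623).
  v is orthogonal to every row, so take v ∝ r_1 × r_2 = ((1)·(-1) - (-2)·(-5.1623), (-2)·(1) - (-5.1623)·(-1), (-5.1623)·(-5.1623) - (1)·(1)) ≈ (-11.3246, -7.1623, 25.6491).
  Rescale (multiply by -1 so the first nonzero entry is positive): u = (11.3246, 7.1623, -25.6491).
  ||u|| = √((11.3246)² + (7.1623)² + (-25.6491)²) = √(837.4207) ≈ 28.9382,  v_1 = u/||u|| ≈ (0.3913, 0.2475, -0.8863) (||v_1|| = 1).

λ_1 = 9.1623,  λ_2 = 4,  λ_3 = 2.8377;  v_1 ≈ (0.3913, 0.2475, -0.8863)


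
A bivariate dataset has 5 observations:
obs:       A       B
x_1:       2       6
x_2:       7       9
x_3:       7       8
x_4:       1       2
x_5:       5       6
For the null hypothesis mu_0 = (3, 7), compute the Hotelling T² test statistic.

Step 1 — sample mean vector:
  mean(A) = (2 + 7 + 7 + 1 + 5) / 5 = 22/5 = 4.4
  mean(B) = (6 + 9 + 8 + 2 + 6) / 5 = 31/5 = 6.2
  x̄ = (4.4, 6.2),  deviation x̄ - mu_0 = (4.4, 6.2) - (3, 7) = (1.4, -0.8).

Step 2 — sample covariance matrix, S[i,j] = (1/(n-1)) · Σ_k (x_{k,i} - mean_i) · (x_{k,j} - mean_j), divisor n-1 = 4:
  S[A,A] = ((-2.4)·(-2.4) + (2.6)·(2.6) + (2.6)·(2.6) + (-3.4)·(-3.4) + (0.6)·(0.6)) / 4 = 31.2/4 = 7.8
  S[A,B] = ((-2.4)·(-0.2) + (2.6)·(2.8) + (2.6)·(1.8) + (-3.4)·(-4.2) + (0.6)·(-0.2)) / 4 = 26.6/4 = 6.65
  S[B,B] = ((-0.2)·(-0.2) + (2.8)·(2.8) + (1.8)·(1.8) + (-4.2)·(-4.2) + (-0.2)·(-0.2)) / 4 = 28.8/4 = 7.2
  S = [[7.8, 6.65],
 [6.65, 7.2]].

Step 3 — invert S. det(S) = 7.8·7.2 - (6.65)² = 11.9375.
  S^{-1} = (1/det) · [[d, -b], [-b, a]] = [[0.6031, -0.5571],
 [-0.5571, 0.6534]].

Step 4 — quadratic form (x̄ - mu_0)^T · S^{-1} · (x̄ - mu_0):
  S^{-1} · (x̄ - mu_0) = (1.2901, -1.3026),
  (x̄ - mu_0)^T · [...] = (1.4)·(1.2901) + (-0.8)·(-1.3026) = 2.8482.

Step 5 — scale by n: T² = 5 · 2.8482 = 14.2408.

T² ≈ 14.2408


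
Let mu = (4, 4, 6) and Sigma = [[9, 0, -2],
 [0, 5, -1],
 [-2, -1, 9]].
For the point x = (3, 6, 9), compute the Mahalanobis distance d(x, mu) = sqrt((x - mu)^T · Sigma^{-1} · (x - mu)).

Step 1 — centre the observation: (x - mu) = (-1, 2, 3).

Step 2 — invert Sigma (cofactor / det for 3×3, or solve directly):
  Sigma^{-1} = [[0.117, 0.0053, 0.0266],
 [0.0053, 0.2048, 0.0239],
 [0.0266, 0.0239, 0.1197]].

Step 3 — form the quadratic (x - mu)^T · Sigma^{-1} · (x - mu):
  Sigma^{-1} · (x - mu) = (-0.0266, 0.4761, 0.3803).
  (x - mu)^T · [Sigma^{-1} · (x - mu)] = (-1)·(-0.0266) + (2)·(0.4761) + (3)·(0.3803) = 2.1197.

Step 4 — take square root: d = √(2.1197) ≈ 1.4559.

d(x, mu) = √(2.1197) ≈ 1.4559


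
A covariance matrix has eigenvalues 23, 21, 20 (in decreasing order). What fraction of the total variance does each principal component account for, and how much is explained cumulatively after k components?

Step 1 — total variance = trace(Sigma) = Σ λ_i = 23 + 21 + 20 = 64.

Step 2 — fraction explained by component i = λ_i / Σ λ:
  PC1: 23/64 = 0.3594
  PC2: 21/64 = 0.3281
  PC3: 20/64 = 0.3125

Step 3 — cumulative fraction after k components = (λ_1 + ... + λ_k) / Σ λ:
  k = 1: 23/64 = 0.3594
  k = 2: (23 + 21)/64 = 44/64 = 0.6875
  k = 3: (23 + 21 + 20)/64 = 64/64 = 1

Summary (fraction, with percent):

explained: PC1 0.3594 (35.94%), PC2 0.3281 (32.81%), PC3 0.3125 (31.25%);  cumulative: 0.3594, 0.6875, 1


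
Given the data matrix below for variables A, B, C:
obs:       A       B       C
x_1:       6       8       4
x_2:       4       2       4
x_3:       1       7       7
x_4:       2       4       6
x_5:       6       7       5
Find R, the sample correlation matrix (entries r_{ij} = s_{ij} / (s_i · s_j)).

Step 1 — column means:
  mean(A) = (6 + 4 + 1 + 2 + 6) / 5 = 19/5 = 3.8
  mean(B) = (8 + 2 + 7 + 4 + 7) / 5 = 28/5 = 5.6
  mean(C) = (4 + 4 + 7 + 6 + 5) / 5 = 26/5 = 5.2

Step 2 — sample variances and covariances s[i,j] = (1/(n-1)) · Σ_k (x_{k,i} - mean_i) · (x_{k,j} - mean_j), with n-1 = 4:
  s[A,A] = ((2.2)·(2.2) + (0.2)·(0.2) + (-2.8)·(-2.8) + (-1.8)·(-1.8) + (2.2)·(2.2)) / 4 = 20.8/4 = 5.2
  s[A,B] = ((2.2)·(2.4) + (0.2)·(-3.6) + (-2.8)·(1.4) + (-1.8)·(-1.6) + (2.2)·(1.4)) / 4 = 6.6/4 = 1.65
  s[A,C] = ((2.2)·(-1.2) + (0.2)·(-1.2) + (-2.8)·(1.8) + (-1.8)·(0.8) + (2.2)·(-0.2)) / 4 = -9.8/4 = -2.45
  s[B,B] = ((2.4)·(2.4) + (-3.6)·(-3.6) + (1.4)·(1.4) + (-1.6)·(-1.6) + (1.4)·(1.4)) / 4 = 25.2/4 = 6.3
  s[B,C] = ((2.4)·(-1.2) + (-3.6)·(-1.2) + (1.4)·(1.8) + (-1.6)·(0.8) + (1.4)·(-0.2)) / 4 = 2.4/4 = 0.6
  s[C,C] = ((-1.2)·(-1.2) + (-1.2)·(-1.2) + (1.8)·(1.8) + (0.8)·(0.8) + (-0.2)·(-0.2)) / 4 = 6.8/4 = 1.7
  Sample standard deviations s_i = √(s[i,i]):
  s(A) = √(5.2) = 2.2804
  s(B) = √(6.3) = 2.51
  s(C) = √(1.7) = 1.3038

Step 3 — r_{ij} = s_{ij} / (s_i · s_j):
  r[A,A] = 1 (diagonal).
  r[A,B] = 1.65 / (2.2804 · 2.51) = 1.65 / 5.7236 = 0.2883
  r[A,C] = -2.45 / (2.2804 · 1.3038) = -2.45 / 2.9732 = -0.824
  r[B,B] = 1 (diagonal).
  r[B,C] = 0.6 / (2.51 · 1.3038) = 0.6 / 3.2726 = 0.1833
  r[C,C] = 1 (diagonal).

R is symmetric with unit diagonal. Assembling:

R = [[1, 0.2883, -0.824],
 [0.2883, 1, 0.1833],
 [-0.824, 0.1833, 1]]


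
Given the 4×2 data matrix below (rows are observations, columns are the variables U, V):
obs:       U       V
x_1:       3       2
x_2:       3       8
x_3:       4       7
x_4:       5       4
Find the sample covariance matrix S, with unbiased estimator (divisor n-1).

Step 1 — column means:
  mean(U) = (3 + 3 + 4 + 5) / 4 = 15/4 = 3.75
  mean(V) = (2 + 8 + 7 + 4) / 4 = 21/4 = 5.25

Step 2 — sample covariance S[i,j] = (1/(n-1)) · Σ_k (x_{k,i} - mean_i) · (x_{k,j} - mean_j), with n-1 = 3.
  S[U,U] = ((-0.75)·(-0.75) + (-0.75)·(-0.75) + (0.25)·(0.25) + (1.25)·(1.25)) / 3 = 2.75/3 = 0.9167
  S[U,V] = ((-0.75)·(-3.25) + (-0.75)·(2.75) + (0.25)·(1.75) + (1.25)·(-1.25)) / 3 = -0.75/3 = -0.25
  S[V,V] = ((-3.25)·(-3.25) + (2.75)·(2.75) + (1.75)·(1.75) + (-1.25)·(-1.25)) / 3 = 22.75/3 = 7.5833

S is symmetric (S[j,i] = S[i,j]). Assembling:

S = [[0.9167, -0.25],
 [-0.25, 7.5833]]


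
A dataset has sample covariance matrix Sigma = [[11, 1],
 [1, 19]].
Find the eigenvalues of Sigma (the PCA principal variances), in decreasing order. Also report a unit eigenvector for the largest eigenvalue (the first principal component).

Step 1 — characteristic polynomial of 2×2 Sigma:
  det(Sigma - λI) = λ² - trace · λ + det = 0.
  trace = 11 + 19 = 30, det = 11·19 - (1)² = 208.
Step 2 — discriminant:
  Δ = trace² - 4·det = 900 - 832 = 68.
Step 3 — eigenvalues:
  λ = (trace ± √Δ)/2 = (30 ± 8.2462)/2,
  λ_1 = 19.1231,  λ_2 = 10.8769.

Step 4 — unit eigenvector for λ_1: solve (Sigma - λ_1 I)v = 0. First row:
  (11 - 19.1231)·v_x + (1)·v_y = 0, i.e. (-8.1231)·v_x + (1)·v_y = 0,
  so v ∝ (b, λ_1 - a) = (1, 8.1231) = u.
  ||u|| = √((1)² + (8.1231)²) = √(66.9848) ≈ 8.1844,
  v_1 = u/||u|| ≈ (0.1222, 0.9925) (||v_1|| = 1).

λ_1 = 19.1231,  λ_2 = 10.8769;  v_1 ≈ (0.1222, 0.9925)


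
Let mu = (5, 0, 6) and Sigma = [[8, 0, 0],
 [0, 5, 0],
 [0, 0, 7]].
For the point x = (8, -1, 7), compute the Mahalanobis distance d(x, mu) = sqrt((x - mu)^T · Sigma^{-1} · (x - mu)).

Step 1 — centre the observation: (x - mu) = (3, -1, 1).

Step 2 — invert Sigma (cofactor / det for 3×3, or solve directly):
  Sigma^{-1} = [[0.125, 0, 0],
 [0, 0.2, 0],
 [0, 0, 0.1429]].

Step 3 — form the quadratic (x - mu)^T · Sigma^{-1} · (x - mu):
  Sigma^{-1} · (x - mu) = (0.375, -0.2, 0.1429).
  (x - mu)^T · [Sigma^{-1} · (x - mu)] = (3)·(0.375) + (-1)·(-0.2) + (1)·(0.1429) = 1.4679.

Step 4 — take square root: d = √(1.4679) ≈ 1.2116.

d(x, mu) = √(1.4679) ≈ 1.2116


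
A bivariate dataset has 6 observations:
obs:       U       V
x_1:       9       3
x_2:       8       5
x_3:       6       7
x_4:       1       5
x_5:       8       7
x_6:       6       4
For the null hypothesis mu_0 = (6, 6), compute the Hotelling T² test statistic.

Step 1 — sample mean vector:
  mean(U) = (9 + 8 + 6 + 1 + 8 + 6) / 6 = 38/6 = 6.3333
  mean(V) = (3 + 5 + 7 + 5 + 7 + 4) / 6 = 31/6 = 5.1667
  x̄ = (6.3333, 5.1667),  deviation x̄ - mu_0 = (6.3333, 5.1667) - (6, 6) = (0.3333, -0.8333).

Step 2 — sample covariance matrix, S[i,j] = (1/(n-1)) · Σ_k (x_{k,i} - mean_i) · (x_{k,j} - mean_j), divisor n-1 = 5:
  S[U,U] = ((2.6667)·(2.6667) + (1.6667)·(1.6667) + (-0.3333)·(-0.3333) + (-5.3333)·(-5.3333) + (1.6667)·(1.6667) + (-0.3333)·(-0.3333)) / 5 = 41.3333/5 = 8.2667
  S[U,V] = ((2.6667)·(-2.1667) + (1.6667)·(-0.1667) + (-0.3333)·(1.8333) + (-5.3333)·(-0.1667) + (1.6667)·(1.8333) + (-0.3333)·(-1.1667)) / 5 = -2.3333/5 = -0.4667
  S[V,V] = ((-2.1667)·(-2.1667) + (-0.1667)·(-0.1667) + (1.8333)·(1.8333) + (-0.1667)·(-0.1667) + (1.8333)·(1.8333) + (-1.1667)·(-1.1667)) / 5 = 12.8333/5 = 2.5667
  S = [[8.2667, -0.4667],
 [-0.4667, 2.5667]].

Step 3 — invert S. det(S) = 8.2667·2.5667 - (-0.4667)² = 21.
  S^{-1} = (1/det) · [[d, -b], [-b, a]] = [[0.1222, 0.0222],
 [0.0222, 0.3937]].

Step 4 — quadratic form (x̄ - mu_0)^T · S^{-1} · (x̄ - mu_0):
  S^{-1} · (x̄ - mu_0) = (0.0222, -0.3206),
  (x̄ - mu_0)^T · [...] = (0.3333)·(0.0222) + (-0.8333)·(-0.3206) = 0.2746.

Step 5 — scale by n: T² = 6 · 0.2746 = 1.6476.

T² ≈ 1.6476


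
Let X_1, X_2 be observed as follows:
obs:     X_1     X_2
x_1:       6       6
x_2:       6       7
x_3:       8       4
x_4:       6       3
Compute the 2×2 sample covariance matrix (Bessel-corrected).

Step 1 — column means:
  mean(X_1) = (6 + 6 + 8 + 6) / 4 = 26/4 = 6.5
  mean(X_2) = (6 + 7 + 4 + 3) / 4 = 20/4 = 5

Step 2 — sample covariance S[i,j] = (1/(n-1)) · Σ_k (x_{k,i} - mean_i) · (x_{k,j} - mean_j), with n-1 = 3.
  S[X_1,X_1] = ((-0.5)·(-0.5) + (-0.5)·(-0.5) + (1.5)·(1.5) + (-0.5)·(-0.5)) / 3 = 3/3 = 1
  S[X_1,X_2] = ((-0.5)·(1) + (-0.5)·(2) + (1.5)·(-1) + (-0.5)·(-2)) / 3 = -2/3 = -0.6667
  S[X_2,X_2] = ((1)·(1) + (2)·(2) + (-1)·(-1) + (-2)·(-2)) / 3 = 10/3 = 3.3333

S is symmetric (S[j,i] = S[i,j]). Assembling:

S = [[1, -0.6667],
 [-0.6667, 3.3333]]


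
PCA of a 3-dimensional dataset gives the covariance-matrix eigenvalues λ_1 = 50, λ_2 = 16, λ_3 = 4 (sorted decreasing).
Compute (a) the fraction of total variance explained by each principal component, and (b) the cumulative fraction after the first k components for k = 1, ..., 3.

Step 1 — total variance = trace(Sigma) = Σ λ_i = 50 + 16 + 4 = 70.

Step 2 — fraction explained by component i = λ_i / Σ λ:
  PC1: 50/70 = 0.7143
  PC2: 16/70 = 0.2286
  PC3: 4/70 = 0.0571

Step 3 — cumulative fraction after k components = (λ_1 + ... + λ_k) / Σ λ:
  k = 1: 50/70 = 0.7143
  k = 2: (50 + 16)/70 = 66/70 = 0.9429
  k = 3: (50 + 16 + 4)/70 = 70/70 = 1

Summary (fraction, with percent):

explained: PC1 0.7143 (71.43%), PC2 0.2286 (22.86%), PC3 0.0571 (5.71%);  cumulative: 0.7143, 0.9429, 1


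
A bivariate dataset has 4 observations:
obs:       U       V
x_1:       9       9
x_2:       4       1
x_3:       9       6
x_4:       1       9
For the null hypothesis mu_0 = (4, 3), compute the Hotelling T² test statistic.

Step 1 — sample mean vector:
  mean(U) = (9 + 4 + 9 + 1) / 4 = 23/4 = 5.75
  mean(V) = (9 + 1 + 6 + 9) / 4 = 25/4 = 6.25
  x̄ = (5.75, 6.25),  deviation x̄ - mu_0 = (5.75, 6.25) - (4, 3) = (1.75, 3.25).

Step 2 — sample covariance matrix, S[i,j] = (1/(n-1)) · Σ_k (x_{k,i} - mean_i) · (x_{k,j} - mean_j), divisor n-1 = 3:
  S[U,U] = ((3.25)·(3.25) + (-1.75)·(-1.75) + (3.25)·(3.25) + (-4.75)·(-4.75)) / 3 = 46.75/3 = 15.5833
  S[U,V] = ((3.25)·(2.75) + (-1.75)·(-5.25) + (3.25)·(-0.25) + (-4.75)·(2.75)) / 3 = 4.25/3 = 1.4167
  S[V,V] = ((2.75)·(2.75) + (-5.25)·(-5.25) + (-0.25)·(-0.25) + (2.75)·(2.75)) / 3 = 42.75/3 = 14.25
  S = [[15.5833, 1.4167],
 [1.4167, 14.25]].

Step 3 — invert S. det(S) = 15.5833·14.25 - (1.4167)² = 220.0556.
  S^{-1} = (1/det) · [[d, -b], [-b, a]] = [[0.0648, -0.0064],
 [-0.0064, 0.0708]].

Step 4 — quadratic form (x̄ - mu_0)^T · S^{-1} · (x̄ - mu_0):
  S^{-1} · (x̄ - mu_0) = (0.0924, 0.2189),
  (x̄ - mu_0)^T · [...] = (1.75)·(0.0924) + (3.25)·(0.2189) = 0.8731.

Step 5 — scale by n: T² = 4 · 0.8731 = 3.4923.

T² ≈ 3.4923


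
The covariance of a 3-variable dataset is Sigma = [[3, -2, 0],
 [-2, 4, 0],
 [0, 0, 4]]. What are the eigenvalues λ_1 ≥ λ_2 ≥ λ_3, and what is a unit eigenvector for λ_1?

Step 1 — characteristic polynomial p(λ) = det(λI - Sigma) = λ³ - tr·λ² + c_1·λ - det, where tr = trace, c_1 = sum of the principal 2×2 minors, det = det(Sigma):
  tr = 3 + 4 + 4 = 11,
  c_1 = (3·4 - (-2)²) + (3·4 - (0)²) + (4·4 - (0)²) = 8 + 12 + 16 = 36,
  det = 3·(4·4 - (0)²) - (-2)·((-2)·4 - (0)·(0)) + (0)·((-2)·(0) - 4·(0)) = 3·(16) - (-2)·(-8) + (0)·(0) = 32.
  So p(λ) = λ³ - 11λ² + 36λ - 32.
Step 2 — look for an integer root (rational root theorem: any rational root is an integer divisor of 32). Testing λ = 4:
  p(4) = 64 - 176 + 144 - 32 = 0  ✓
  Dividing out (λ - 4): p(λ) = (λ - 4)(λ² - 7λ + 8).
Step 3 — remaining eigenvalues from the quadratic λ² - 7λ + 8 = 0:
  Δ = 7² - 4·8 = 49 - 32 = 17,  λ = (7 ± √17)/2 = (7 ± 4.1231)/2 ≈ 5.5616 or 1.4384.
  Sorted: λ_1 = 5.5616,  λ_2 = 4,  λ_3 = 1.4384  (check: sum = 11 = tr ✓).

Step 4 — unit eigenvector for λ_1 ≈ 5.5616: v spans the null space of (Sigma - λ_1 I), whose rows are
  r_1 = (-2.5616, -2, 0),  r_2 = (-2, -1.5616, 0),  r_3 = (0, 0, -1.5616).
  v is orthogonal to every row, so take v ∝ r_1 × r_3 = ((-2)·(-1.5616) - (0)·(0), (0)·(0) - (-2.5616)·(-1.5616), (-2.5616)·(0) - (-2)·(0)) ≈ (3.1231, -4, 0).
  Let u = (3.1231, -4, 0).
  ||u|| = √((3.1231)² + (-4)² + (0)²) = √(25.7538) ≈ 5.0748,  v_1 = u/||u|| ≈ (0.6154, -0.7882, 0) (||v_1|| = 1).

λ_1 = 5.5616,  λ_2 = 4,  λ_3 = 1.4384;  v_1 ≈ (0.6154, -0.7882, 0)


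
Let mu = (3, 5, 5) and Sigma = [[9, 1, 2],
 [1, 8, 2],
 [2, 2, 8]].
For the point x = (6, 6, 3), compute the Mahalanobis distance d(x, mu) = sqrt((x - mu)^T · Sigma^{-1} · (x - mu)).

Step 1 — centre the observation: (x - mu) = (3, 1, -2).

Step 2 — invert Sigma (cofactor / det for 3×3, or solve directly):
  Sigma^{-1} = [[0.1181, -0.0079, -0.0276],
 [-0.0079, 0.1339, -0.0315],
 [-0.0276, -0.0315, 0.1398]].

Step 3 — form the quadratic (x - mu)^T · Sigma^{-1} · (x - mu):
  Sigma^{-1} · (x - mu) = (0.4016, 0.1732, -0.3937).
  (x - mu)^T · [Sigma^{-1} · (x - mu)] = (3)·(0.4016) + (1)·(0.1732) + (-2)·(-0.3937) = 2.1654.

Step 4 — take square root: d = √(2.1654) ≈ 1.4715.

d(x, mu) = √(2.1654) ≈ 1.4715


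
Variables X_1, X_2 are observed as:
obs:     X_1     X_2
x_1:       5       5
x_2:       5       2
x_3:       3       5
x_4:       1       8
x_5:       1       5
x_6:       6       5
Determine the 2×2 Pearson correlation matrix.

Step 1 — column means:
  mean(X_1) = (5 + 5 + 3 + 1 + 1 + 6) / 6 = 21/6 = 3.5
  mean(X_2) = (5 + 2 + 5 + 8 + 5 + 5) / 6 = 30/6 = 5

Step 2 — sample variances and covariances s[i,j] = (1/(n-1)) · Σ_k (x_{k,i} - mean_i) · (x_{k,j} - mean_j), with n-1 = 5:
  s[X_1,X_1] = ((1.5)·(1.5) + (1.5)·(1.5) + (-0.5)·(-0.5) + (-2.5)·(-2.5) + (-2.5)·(-2.5) + (2.5)·(2.5)) / 5 = 23.5/5 = 4.7
  s[X_1,X_2] = ((1.5)·(0) + (1.5)·(-3) + (-0.5)·(0) + (-2.5)·(3) + (-2.5)·(0) + (2.5)·(0)) / 5 = -12/5 = -2.4
  s[X_2,X_2] = ((0)·(0) + (-3)·(-3) + (0)·(0) + (3)·(3) + (0)·(0) + (0)·(0)) / 5 = 18/5 = 3.6
  Sample standard deviations s_i = √(s[i,i]):
  s(X_1) = √(4.7) = 2.1679
  s(X_2) = √(3.6) = 1.8974

Step 3 — r_{ij} = s_{ij} / (s_i · s_j):
  r[X_1,X_1] = 1 (diagonal).
  r[X_1,X_2] = -2.4 / (2.1679 · 1.8974) = -2.4 / 4.1134 = -0.5835
  r[X_2,X_2] = 1 (diagonal).

R is symmetric with unit diagonal. Assembling:

R = [[1, -0.5835],
 [-0.5835, 1]]


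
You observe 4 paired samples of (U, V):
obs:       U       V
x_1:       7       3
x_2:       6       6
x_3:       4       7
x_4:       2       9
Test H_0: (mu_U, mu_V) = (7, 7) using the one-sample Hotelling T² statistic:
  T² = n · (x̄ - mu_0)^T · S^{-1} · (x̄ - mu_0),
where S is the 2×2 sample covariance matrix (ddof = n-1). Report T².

Step 1 — sample mean vector:
  mean(U) = (7 + 6 + 4 + 2) / 4 = 19/4 = 4.75
  mean(V) = (3 + 6 + 7 + 9) / 4 = 25/4 = 6.25
  x̄ = (4.75, 6.25),  deviation x̄ - mu_0 = (4.75, 6.25) - (7, 7) = (-2.25, -0.75).

Step 2 — sample covariance matrix, S[i,j] = (1/(n-1)) · Σ_k (x_{k,i} - mean_i) · (x_{k,j} - mean_j), divisor n-1 = 3:
  S[U,U] = ((2.25)·(2.25) + (1.25)·(1.25) + (-0.75)·(-0.75) + (-2.75)·(-2.75)) / 3 = 14.75/3 = 4.9167
  S[U,V] = ((2.25)·(-3.25) + (1.25)·(-0.25) + (-0.75)·(0.75) + (-2.75)·(2.75)) / 3 = -15.75/3 = -5.25
  S[V,V] = ((-3.25)·(-3.25) + (-0.25)·(-0.25) + (0.75)·(0.75) + (2.75)·(2.75)) / 3 = 18.75/3 = 6.25
  S = [[4.9167, -5.25],
 [-5.25, 6.25]].

Step 3 — invert S. det(S) = 4.9167·6.25 - (-5.25)² = 3.1667.
  S^{-1} = (1/det) · [[d, -b], [-b, a]] = [[1.9737, 1.6579],
 [1.6579, 1.5526]].

Step 4 — quadratic form (x̄ - mu_0)^T · S^{-1} · (x̄ - mu_0):
  S^{-1} · (x̄ - mu_0) = (-5.6842, -4.8947),
  (x̄ - mu_0)^T · [...] = (-2.25)·(-5.6842) + (-0.75)·(-4.8947) = 16.4605.

Step 5 — scale by n: T² = 4 · 16.4605 = 65.8421.

T² ≈ 65.8421


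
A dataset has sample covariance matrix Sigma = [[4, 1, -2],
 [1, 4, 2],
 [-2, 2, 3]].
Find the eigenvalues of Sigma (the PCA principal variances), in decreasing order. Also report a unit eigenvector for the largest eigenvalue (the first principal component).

Step 1 — characteristic polynomial p(λ) = det(λI - Sigma) = λ³ - tr·λ² + c_1·λ - det, where tr = trace, c_1 = sum of the principal 2×2 minors, det = det(Sigma):
  tr = 4 + 4 + 3 = 11,
  c_1 = (4·4 - (1)²) + (4·3 - (-2)²) + (4·3 - (2)²) = 15 + 8 + 8 = 31,
  det = 4·(4·3 - (2)²) - (1)·((1)·3 - (2)·(-2)) + (-2)·((1)·(2) - 4·(-2)) = 4·(8) - (1)·(7) + (-2)·(10) = 5.
  So p(λ) = λ³ - 11λ² + 31λ - 5.
Step 2 — look for an integer root (rational root theorem: any rational root is an integer divisor of 5). Testing λ = 5:
  p(5) = 125 - 275 + 155 - 5 = 0  ✓
  Dividing out (λ - 5): p(λ) = (λ - 5)(λ² - 6λ + 1).
Step 3 — remaining eigenvalues from the quadratic λ² - 6λ + 1 = 0:
  Δ = 6² - 4·1 = 36 - 4 = 32,  λ = (6 ± √32)/2 = (6 ± 5.6569)/2 ≈ 5.8284 or 0.1716.
  Sorted: λ_1 = 5.8284,  λ_2 = 5,  λ_3 = 0.1716  (check: sum = 11 = tr ✓).

Step 4 — unit eigenvector for λ_1 ≈ 5.8284: v spans the null space of (Sigma - λ_1 I), whose rows are
  r_1 = (-1.8284, 1, -2),  r_2 = (1, -1.8284, 2),  r_3 = (-2, 2, -2.8284).
  v is orthogonal to every row, so take v ∝ r_1 × r_2 = ((1)·(2) - (-2)·(-1.8284), (-2)·(1) - (-1.8284)·(2), (-1.8284)·(-1.8284) - (1)·(1)) ≈ (-1.6569, 1.6569, 2.3431).
  Rescale (multiply by -1 so the first nonzero entry is positive): u = (1.6569, -1.6569, -2.3431).
  ||u|| = √((1.6569)² + (-1.6569)² + (-2.3431)²) = √(10.9807) ≈ 3.3137,  v_1 = u/||u|| ≈ (0.5, -0.5, -0.7071) (||v_1|| = 1).

λ_1 = 5.8284,  λ_2 = 5,  λ_3 = 0.1716;  v_1 ≈ (0.5, -0.5, -0.7071)


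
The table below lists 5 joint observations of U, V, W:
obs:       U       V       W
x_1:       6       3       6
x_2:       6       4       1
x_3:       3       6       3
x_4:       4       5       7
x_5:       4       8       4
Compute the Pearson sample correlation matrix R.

Step 1 — column means:
  mean(U) = (6 + 6 + 3 + 4 + 4) / 5 = 23/5 = 4.6
  mean(V) = (3 + 4 + 6 + 5 + 8) / 5 = 26/5 = 5.2
  mean(W) = (6 + 1 + 3 + 7 + 4) / 5 = 21/5 = 4.2

Step 2 — sample variances and covariances s[i,j] = (1/(n-1)) · Σ_k (x_{k,i} - mean_i) · (x_{k,j} - mean_j), with n-1 = 4:
  s[U,U] = ((1.4)·(1.4) + (1.4)·(1.4) + (-1.6)·(-1.6) + (-0.6)·(-0.6) + (-0.6)·(-0.6)) / 4 = 7.2/4 = 1.8
  s[U,V] = ((1.4)·(-2.2) + (1.4)·(-1.2) + (-1.6)·(0.8) + (-0.6)·(-0.2) + (-0.6)·(2.8)) / 4 = -7.6/4 = -1.9
  s[U,W] = ((1.4)·(1.8) + (1.4)·(-3.2) + (-1.6)·(-1.2) + (-0.6)·(2.8) + (-0.6)·(-0.2)) / 4 = -1.6/4 = -0.4
  s[V,V] = ((-2.2)·(-2.2) + (-1.2)·(-1.2) + (0.8)·(0.8) + (-0.2)·(-0.2) + (2.8)·(2.8)) / 4 = 14.8/4 = 3.7
  s[V,W] = ((-2.2)·(1.8) + (-1.2)·(-3.2) + (0.8)·(-1.2) + (-0.2)·(2.8) + (2.8)·(-0.2)) / 4 = -2.2/4 = -0.55
  s[W,W] = ((1.8)·(1.8) + (-3.2)·(-3.2) + (-1.2)·(-1.2) + (2.8)·(2.8) + (-0.2)·(-0.2)) / 4 = 22.8/4 = 5.7
  Sample standard deviations s_i = √(s[i,i]):
  s(U) = √(1.8) = 1.3416
  s(V) = √(3.7) = 1.9235
  s(W) = √(5.7) = 2.3875

Step 3 — r_{ij} = s_{ij} / (s_i · s_j):
  r[U,U] = 1 (diagonal).
  r[U,V] = -1.9 / (1.3416 · 1.9235) = -1.9 / 2.5807 = -0.7362
  r[U,W] = -0.4 / (1.3416 · 2.3875) = -0.4 / 3.2031 = -0.1249
  r[V,V] = 1 (diagonal).
  r[V,W] = -0.55 / (1.9235 · 2.3875) = -0.55 / 4.5924 = -0.1198
  r[W,W] = 1 (diagonal).

R is symmetric with unit diagonal. Assembling:

R = [[1, -0.7362, -0.1249],
 [-0.7362, 1, -0.1198],
 [-0.1249, -0.1198, 1]]


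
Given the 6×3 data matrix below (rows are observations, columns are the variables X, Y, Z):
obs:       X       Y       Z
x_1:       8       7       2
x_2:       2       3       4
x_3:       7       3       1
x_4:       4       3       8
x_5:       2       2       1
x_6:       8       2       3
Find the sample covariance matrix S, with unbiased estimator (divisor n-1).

Step 1 — column means:
  mean(X) = (8 + 2 + 7 + 4 + 2 + 8) / 6 = 31/6 = 5.1667
  mean(Y) = (7 + 3 + 3 + 3 + 2 + 2) / 6 = 20/6 = 3.3333
  mean(Z) = (2 + 4 + 1 + 8 + 1 + 3) / 6 = 19/6 = 3.1667

Step 2 — sample covariance S[i,j] = (1/(n-1)) · Σ_k (x_{k,i} - mean_i) · (x_{k,j} - mean_j), with n-1 = 5.
  S[X,X] = ((2.8333)·(2.8333) + (-3.1667)·(-3.1667) + (1.8333)·(1.8333) + (-1.1667)·(-1.1667) + (-3.1667)·(-3.1667) + (2.8333)·(2.8333)) / 5 = 40.8333/5 = 8.1667
  S[X,Y] = ((2.8333)·(3.6667) + (-3.1667)·(-0.3333) + (1.8333)·(-0.3333) + (-1.1667)·(-0.3333) + (-3.1667)·(-1.3333) + (2.8333)·(-1.3333)) / 5 = 11.6667/5 = 2.3333
  S[X,Z] = ((2.8333)·(-1.1667) + (-3.1667)·(0.8333) + (1.8333)·(-2.1667) + (-1.1667)·(4.8333) + (-3.1667)·(-2.1667) + (2.8333)·(-0.1667)) / 5 = -9.1667/5 = -1.8333
  S[Y,Y] = ((3.6667)·(3.6667) + (-0.3333)·(-0.3333) + (-0.3333)·(-0.3333) + (-0.3333)·(-0.3333) + (-1.3333)·(-1.3333) + (-1.3333)·(-1.3333)) / 5 = 17.3333/5 = 3.4667
  S[Y,Z] = ((3.6667)·(-1.1667) + (-0.3333)·(0.8333) + (-0.3333)·(-2.1667) + (-0.3333)·(4.8333) + (-1.3333)·(-2.1667) + (-1.3333)·(-0.1667)) / 5 = -2.3333/5 = -0.4667
  S[Z,Z] = ((-1.1667)·(-1.1667) + (0.8333)·(0.8333) + (-2.1667)·(-2.1667) + (4.8333)·(4.8333) + (-2.1667)·(-2.1667) + (-0.1667)·(-0.1667)) / 5 = 34.8333/5 = 6.9667

S is symmetric (S[j,i] = S[i,j]). Assembling:

S = [[8.1667, 2.3333, -1.8333],
 [2.3333, 3.4667, -0.4667],
 [-1.8333, -0.4667, 6.9667]]


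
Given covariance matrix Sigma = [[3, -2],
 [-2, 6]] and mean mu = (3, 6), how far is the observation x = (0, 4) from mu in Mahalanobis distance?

Step 1 — centre the observation: (x - mu) = (-3, -2).

Step 2 — invert Sigma. det(Sigma) = 3·6 - (-2)² = 14.
  Sigma^{-1} = (1/det) · [[d, -b], [-b, a]] = [[0.4286, 0.1429],
 [0.1429, 0.2143]].

Step 3 — form the quadratic (x - mu)^T · Sigma^{-1} · (x - mu):
  Sigma^{-1} · (x - mu) = (-1.5714, -0.8571).
  (x - mu)^T · [Sigma^{-1} · (x - mu)] = (-3)·(-1.5714) + (-2)·(-0.8571) = 6.4286.

Step 4 — take square root: d = √(6.4286) ≈ 2.5355.

d(x, mu) = √(6.4286) ≈ 2.5355


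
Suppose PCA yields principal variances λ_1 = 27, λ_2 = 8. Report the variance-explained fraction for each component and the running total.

Step 1 — total variance = trace(Sigma) = Σ λ_i = 27 + 8 = 35.

Step 2 — fraction explained by component i = λ_i / Σ λ:
  PC1: 27/35 = 0.7714
  PC2: 8/35 = 0.2286

Step 3 — cumulative fraction after k components = (λ_1 + ... + λ_k) / Σ λ:
  k = 1: 27/35 = 0.7714
  k = 2: (27 + 8)/35 = 35/35 = 1

Summary (fraction, with percent):

explained: PC1 0.7714 (77.14%), PC2 0.2286 (22.86%);  cumulative: 0.7714, 1


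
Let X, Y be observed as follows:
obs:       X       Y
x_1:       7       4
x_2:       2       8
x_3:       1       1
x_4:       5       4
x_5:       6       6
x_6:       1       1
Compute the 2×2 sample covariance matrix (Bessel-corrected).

Step 1 — column means:
  mean(X) = (7 + 2 + 1 + 5 + 6 + 1) / 6 = 22/6 = 3.6667
  mean(Y) = (4 + 8 + 1 + 4 + 6 + 1) / 6 = 24/6 = 4

Step 2 — sample covariance S[i,j] = (1/(n-1)) · Σ_k (x_{k,i} - mean_i) · (x_{k,j} - mean_j), with n-1 = 5.
  S[X,X] = ((3.3333)·(3.3333) + (-1.6667)·(-1.6667) + (-2.6667)·(-2.6667) + (1.3333)·(1.3333) + (2.3333)·(2.3333) + (-2.6667)·(-2.6667)) / 5 = 35.3333/5 = 7.0667
  S[X,Y] = ((3.3333)·(0) + (-1.6667)·(4) + (-2.6667)·(-3) + (1.3333)·(0) + (2.3333)·(2) + (-2.6667)·(-3)) / 5 = 14/5 = 2.8
  S[Y,Y] = ((0)·(0) + (4)·(4) + (-3)·(-3) + (0)·(0) + (2)·(2) + (-3)·(-3)) / 5 = 38/5 = 7.6

S is symmetric (S[j,i] = S[i,j]). Assembling:

S = [[7.0667, 2.8],
 [2.8, 7.6]]


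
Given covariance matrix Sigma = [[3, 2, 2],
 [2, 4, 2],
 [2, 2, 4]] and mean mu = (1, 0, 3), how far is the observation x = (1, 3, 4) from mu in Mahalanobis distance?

Step 1 — centre the observation: (x - mu) = (0, 3, 1).

Step 2 — invert Sigma (cofactor / det for 3×3, or solve directly):
  Sigma^{-1} = [[0.6, -0.2, -0.2],
 [-0.2, 0.4, -0.1],
 [-0.2, -0.1, 0.4]].

Step 3 — form the quadratic (x - mu)^T · Sigma^{-1} · (x - mu):
  Sigma^{-1} · (x - mu) = (-0.8, 1.1, 0.1).
  (x - mu)^T · [Sigma^{-1} · (x - mu)] = (0)·(-0.8) + (3)·(1.1) + (1)·(0.1) = 3.4.

Step 4 — take square root: d = √(3.4) ≈ 1.8439.

d(x, mu) = √(3.4) ≈ 1.8439


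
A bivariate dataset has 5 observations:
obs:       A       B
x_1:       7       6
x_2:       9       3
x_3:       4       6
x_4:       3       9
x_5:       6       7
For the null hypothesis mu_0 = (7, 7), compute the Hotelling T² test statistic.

Step 1 — sample mean vector:
  mean(A) = (7 + 9 + 4 + 3 + 6) / 5 = 29/5 = 5.8
  mean(B) = (6 + 3 + 6 + 9 + 7) / 5 = 31/5 = 6.2
  x̄ = (5.8, 6.2),  deviation x̄ - mu_0 = (5.8, 6.2) - (7, 7) = (-1.2, -0.8).

Step 2 — sample covariance matrix, S[i,j] = (1/(n-1)) · Σ_k (x_{k,i} - mean_i) · (x_{k,j} - mean_j), divisor n-1 = 4:
  S[A,A] = ((1.2)·(1.2) + (3.2)·(3.2) + (-1.8)·(-1.8) + (-2.8)·(-2.8) + (0.2)·(0.2)) / 4 = 22.8/4 = 5.7
  S[A,B] = ((1.2)·(-0.2) + (3.2)·(-3.2) + (-1.8)·(-0.2) + (-2.8)·(2.8) + (0.2)·(0.8)) / 4 = -17.8/4 = -4.45
  S[B,B] = ((-0.2)·(-0.2) + (-3.2)·(-3.2) + (-0.2)·(-0.2) + (2.8)·(2.8) + (0.8)·(0.8)) / 4 = 18.8/4 = 4.7
  S = [[5.7, -4.45],
 [-4.45, 4.7]].

Step 3 — invert S. det(S) = 5.7·4.7 - (-4.45)² = 6.9875.
  S^{-1} = (1/det) · [[d, -b], [-b, a]] = [[0.6726, 0.6369],
 [0.6369, 0.8157]].

Step 4 — quadratic form (x̄ - mu_0)^T · S^{-1} · (x̄ - mu_0):
  S^{-1} · (x̄ - mu_0) = (-1.3166, -1.4168),
  (x̄ - mu_0)^T · [...] = (-1.2)·(-1.3166) + (-0.8)·(-1.4168) = 2.7134.

Step 5 — scale by n: T² = 5 · 2.7134 = 13.5671.

T² ≈ 13.5671


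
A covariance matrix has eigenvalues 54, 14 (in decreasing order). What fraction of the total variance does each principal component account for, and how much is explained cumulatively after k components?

Step 1 — total variance = trace(Sigma) = Σ λ_i = 54 + 14 = 68.

Step 2 — fraction explained by component i = λ_i / Σ λ:
  PC1: 54/68 = 0.7941
  PC2: 14/68 = 0.2059

Step 3 — cumulative fraction after k components = (λ_1 + ... + λ_k) / Σ λ:
  k = 1: 54/68 = 0.7941
  k = 2: (54 + 14)/68 = 68/68 = 1

Summary (fraction, with percent):

explained: PC1 0.7941 (79.41%), PC2 0.2059 (20.59%);  cumulative: 0.7941, 1


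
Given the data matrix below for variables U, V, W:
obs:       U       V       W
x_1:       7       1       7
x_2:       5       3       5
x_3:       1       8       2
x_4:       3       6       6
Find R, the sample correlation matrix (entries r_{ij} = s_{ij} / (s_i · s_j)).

Step 1 — column means:
  mean(U) = (7 + 5 + 1 + 3) / 4 = 16/4 = 4
  mean(V) = (1 + 3 + 8 + 6) / 4 = 18/4 = 4.5
  mean(W) = (7 + 5 + 2 + 6) / 4 = 20/4 = 5

Step 2 — sample variances and covariances s[i,j] = (1/(n-1)) · Σ_k (x_{k,i} - mean_i) · (x_{k,j} - mean_j), with n-1 = 3:
  s[U,U] = ((3)·(3) + (1)·(1) + (-3)·(-3) + (-1)·(-1)) / 3 = 20/3 = 6.6667
  s[U,V] = ((3)·(-3.5) + (1)·(-1.5) + (-3)·(3.5) + (-1)·(1.5)) / 3 = -24/3 = -8
  s[U,W] = ((3)·(2) + (1)·(0) + (-3)·(-3) + (-1)·(1)) / 3 = 14/3 = 4.6667
  s[V,V] = ((-3.5)·(-3.5) + (-1.5)·(-1.5) + (3.5)·(3.5) + (1.5)·(1.5)) / 3 = 29/3 = 9.6667
  s[V,W] = ((-3.5)·(2) + (-1.5)·(0) + (3.5)·(-3) + (1.5)·(1)) / 3 = -16/3 = -5.3333
  s[W,W] = ((2)·(2) + (0)·(0) + (-3)·(-3) + (1)·(1)) / 3 = 14/3 = 4.6667
  Sample standard deviations s_i = √(s[i,i]):
  s(U) = √(6.6667) = 2.582
  s(V) = √(9.6667) = 3.1091
  s(W) = √(4.6667) = 2.1602

Step 3 — r_{ij} = s_{ij} / (s_i · s_j):
  r[U,U] = 1 (diagonal).
  r[U,V] = -8 / (2.582 · 3.1091) = -8 / 8.0277 = -0.9965
  r[U,W] = 4.6667 / (2.582 · 2.1602) = 4.6667 / 5.5777 = 0.8367
  r[V,V] = 1 (diagonal).
  r[V,W] = -5.3333 / (3.1091 · 2.1602) = -5.3333 / 6.7165 = -0.7941
  r[W,W] = 1 (diagonal).

R is symmetric with unit diagonal. Assembling:

R = [[1, -0.9965, 0.8367],
 [-0.9965, 1, -0.7941],
 [0.8367, -0.7941, 1]]


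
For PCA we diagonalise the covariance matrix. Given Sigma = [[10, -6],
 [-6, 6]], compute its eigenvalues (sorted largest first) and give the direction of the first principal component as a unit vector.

Step 1 — characteristic polynomial of 2×2 Sigma:
  det(Sigma - λI) = λ² - trace · λ + det = 0.
  trace = 10 + 6 = 16, det = 10·6 - (-6)² = 24.
Step 2 — discriminant:
  Δ = trace² - 4·det = 256 - 96 = 160.
Step 3 — eigenvalues:
  λ = (trace ± √Δ)/2 = (16 ± 12.6491)/2,
  λ_1 = 14.3246,  λ_2 = 1.6754.

Step 4 — unit eigenvector for λ_1: solve (Sigma - λ_1 I)v = 0. First row:
  (10 - 14.3246)·v_x + (-6)·v_y = 0, i.e. (-4.3246)·v_x + (-6)·v_y = 0,
  so v ∝ (b, λ_1 - a) = (-6, 4.3246); multiply by -1 so the first entry is positive: u = (6, -4.3246).
  ||u|| = √((6)² + (-4.3246)²) = √(54.7018) ≈ 7.3961,
  v_1 = u/||u|| ≈ (0.8112, -0.5847) (||v_1|| = 1).

λ_1 = 14.3246,  λ_2 = 1.6754;  v_1 ≈ (0.8112, -0.5847)


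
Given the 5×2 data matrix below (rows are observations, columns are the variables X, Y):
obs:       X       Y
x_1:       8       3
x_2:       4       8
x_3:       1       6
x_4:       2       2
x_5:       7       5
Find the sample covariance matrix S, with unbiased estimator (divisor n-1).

Step 1 — column means:
  mean(X) = (8 + 4 + 1 + 2 + 7) / 5 = 22/5 = 4.4
  mean(Y) = (3 + 8 + 6 + 2 + 5) / 5 = 24/5 = 4.8

Step 2 — sample covariance S[i,j] = (1/(n-1)) · Σ_k (x_{k,i} - mean_i) · (x_{k,j} - mean_j), with n-1 = 4.
  S[X,X] = ((3.6)·(3.6) + (-0.4)·(-0.4) + (-3.4)·(-3.4) + (-2.4)·(-2.4) + (2.6)·(2.6)) / 4 = 37.2/4 = 9.3
  S[X,Y] = ((3.6)·(-1.8) + (-0.4)·(3.2) + (-3.4)·(1.2) + (-2.4)·(-2.8) + (2.6)·(0.2)) / 4 = -4.6/4 = -1.15
  S[Y,Y] = ((-1.8)·(-1.8) + (3.2)·(3.2) + (1.2)·(1.2) + (-2.8)·(-2.8) + (0.2)·(0.2)) / 4 = 22.8/4 = 5.7

S is symmetric (S[j,i] = S[i,j]). Assembling:

S = [[9.3, -1.15],
 [-1.15, 5.7]]


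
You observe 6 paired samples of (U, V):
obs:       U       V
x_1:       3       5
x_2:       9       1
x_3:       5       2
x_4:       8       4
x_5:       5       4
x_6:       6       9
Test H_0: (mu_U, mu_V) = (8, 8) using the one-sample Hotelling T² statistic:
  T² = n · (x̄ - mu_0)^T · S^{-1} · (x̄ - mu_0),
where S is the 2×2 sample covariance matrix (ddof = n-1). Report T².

Step 1 — sample mean vector:
  mean(U) = (3 + 9 + 5 + 8 + 5 + 6) / 6 = 36/6 = 6
  mean(V) = (5 + 1 + 2 + 4 + 4 + 9) / 6 = 25/6 = 4.1667
  x̄ = (6, 4.1667),  deviation x̄ - mu_0 = (6, 4.1667) - (8, 8) = (-2, -3.8333).

Step 2 — sample covariance matrix, S[i,j] = (1/(n-1)) · Σ_k (x_{k,i} - mean_i) · (x_{k,j} - mean_j), divisor n-1 = 5:
  S[U,U] = ((-3)·(-3) + (3)·(3) + (-1)·(-1) + (2)·(2) + (-1)·(-1) + (0)·(0)) / 5 = 24/5 = 4.8
  S[U,V] = ((-3)·(0.8333) + (3)·(-3.1667) + (-1)·(-2.1667) + (2)·(-0.1667) + (-1)·(-0.1667) + (0)·(4.8333)) / 5 = -10/5 = -2
  S[V,V] = ((0.8333)·(0.8333) + (-3.1667)·(-3.1667) + (-2.1667)·(-2.1667) + (-0.1667)·(-0.1667) + (-0.1667)·(-0.1667) + (4.8333)·(4.8333)) / 5 = 38.8333/5 = 7.7667
  S = [[4.8, -2],
 [-2, 7.7667]].

Step 3 — invert S. det(S) = 4.8·7.7667 - (-2)² = 33.28.
  S^{-1} = (1/det) · [[d, -b], [-b, a]] = [[0.2334, 0.0601],
 [0.0601, 0.1442]].

Step 4 — quadratic form (x̄ - mu_0)^T · S^{-1} · (x̄ - mu_0):
  S^{-1} · (x̄ - mu_0) = (-0.6971, -0.6731),
  (x̄ - mu_0)^T · [...] = (-2)·(-0.6971) + (-3.8333)·(-0.6731) = 3.9744.

Step 5 — scale by n: T² = 6 · 3.9744 = 23.8462.

T² ≈ 23.8462


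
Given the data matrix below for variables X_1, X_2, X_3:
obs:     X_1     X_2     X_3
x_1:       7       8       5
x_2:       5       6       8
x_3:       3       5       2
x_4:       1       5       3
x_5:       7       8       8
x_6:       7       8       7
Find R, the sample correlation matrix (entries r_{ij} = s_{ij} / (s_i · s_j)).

Step 1 — column means:
  mean(X_1) = (7 + 5 + 3 + 1 + 7 + 7) / 6 = 30/6 = 5
  mean(X_2) = (8 + 6 + 5 + 5 + 8 + 8) / 6 = 40/6 = 6.6667
  mean(X_3) = (5 + 8 + 2 + 3 + 8 + 7) / 6 = 33/6 = 5.5

Step 2 — sample variances and covariances s[i,j] = (1/(n-1)) · Σ_k (x_{k,i} - mean_i) · (x_{k,j} - mean_j), with n-1 = 5:
  s[X_1,X_1] = ((2)·(2) + (0)·(0) + (-2)·(-2) + (-4)·(-4) + (2)·(2) + (2)·(2)) / 5 = 32/5 = 6.4
  s[X_1,X_2] = ((2)·(1.3333) + (0)·(-0.6667) + (-2)·(-1.6667) + (-4)·(-1.6667) + (2)·(1.3333) + (2)·(1.3333)) / 5 = 18/5 = 3.6
  s[X_1,X_3] = ((2)·(-0.5) + (0)·(2.5) + (-2)·(-3.5) + (-4)·(-2.5) + (2)·(2.5) + (2)·(1.5)) / 5 = 24/5 = 4.8
  s[X_2,X_2] = ((1.3333)·(1.3333) + (-0.6667)·(-0.6667) + (-1.6667)·(-1.6667) + (-1.6667)·(-1.6667) + (1.3333)·(1.3333) + (1.3333)·(1.3333)) / 5 = 11.3333/5 = 2.2667
  s[X_2,X_3] = ((1.3333)·(-0.5) + (-0.6667)·(2.5) + (-1.6667)·(-3.5) + (-1.6667)·(-2.5) + (1.3333)·(2.5) + (1.3333)·(1.5)) / 5 = 13/5 = 2.6
  s[X_3,X_3] = ((-0.5)·(-0.5) + (2.5)·(2.5) + (-3.5)·(-3.5) + (-2.5)·(-2.5) + (2.5)·(2.5) + (1.5)·(1.5)) / 5 = 33.5/5 = 6.7
  Sample standard deviations s_i = √(s[i,i]):
  s(X_1) = √(6.4) = 2.5298
  s(X_2) = √(2.2667) = 1.5055
  s(X_3) = √(6.7) = 2.5884

Step 3 — r_{ij} = s_{ij} / (s_i · s_j):
  r[X_1,X_1] = 1 (diagonal).
  r[X_1,X_2] = 3.6 / (2.5298 · 1.5055) = 3.6 / 3.8088 = 0.9452
  r[X_1,X_3] = 4.8 / (2.5298 · 2.5884) = 4.8 / 6.5483 = 0.733
  r[X_2,X_2] = 1 (diagonal).
  r[X_2,X_3] = 2.6 / (1.5055 · 2.5884) = 2.6 / 3.897 = 0.6672
  r[X_3,X_3] = 1 (diagonal).

R is symmetric with unit diagonal. Assembling:

R = [[1, 0.9452, 0.733],
 [0.9452, 1, 0.6672],
 [0.733, 0.6672, 1]]


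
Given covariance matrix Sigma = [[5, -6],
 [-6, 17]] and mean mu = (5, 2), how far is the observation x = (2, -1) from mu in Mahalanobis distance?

Step 1 — centre the observation: (x - mu) = (-3, -3).

Step 2 — invert Sigma. det(Sigma) = 5·17 - (-6)² = 49.
  Sigma^{-1} = (1/det) · [[d, -b], [-b, a]] = [[0.3469, 0.1224],
 [0.1224, 0.102]].

Step 3 — form the quadratic (x - mu)^T · Sigma^{-1} · (x - mu):
  Sigma^{-1} · (x - mu) = (-1.4082, -0.6735).
  (x - mu)^T · [Sigma^{-1} · (x - mu)] = (-3)·(-1.4082) + (-3)·(-0.6735) = 6.2449.

Step 4 — take square root: d = √(6.2449) ≈ 2.499.

d(x, mu) = √(6.2449) ≈ 2.499


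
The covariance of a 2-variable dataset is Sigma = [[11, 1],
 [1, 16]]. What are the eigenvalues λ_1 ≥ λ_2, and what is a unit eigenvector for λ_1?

Step 1 — characteristic polynomial of 2×2 Sigma:
  det(Sigma - λI) = λ² - trace · λ + det = 0.
  trace = 11 + 16 = 27, det = 11·16 - (1)² = 175.
Step 2 — discriminant:
  Δ = trace² - 4·det = 729 - 700 = 29.
Step 3 — eigenvalues:
  λ = (trace ± √Δ)/2 = (27 ± 5.3852)/2,
  λ_1 = 16.1926,  λ_2 = 10.8074.

Step 4 — unit eigenvector for λ_1: solve (Sigma - λ_1 I)v = 0. First row:
  (11 - 16.1926)·v_x + (1)·v_y = 0, i.e. (-5.1926)·v_x + (1)·v_y = 0,
  so v ∝ (b, λ_1 - a) = (1, 5.1926) = u.
  ||u|| = √((1)² + (5.1926)²) = √(27.9629) ≈ 5.288,
  v_1 = u/||u|| ≈ (0.1891, 0.982) (||v_1|| = 1).

λ_1 = 16.1926,  λ_2 = 10.8074;  v_1 ≈ (0.1891, 0.982)


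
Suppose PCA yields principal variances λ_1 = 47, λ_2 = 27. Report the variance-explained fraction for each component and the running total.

Step 1 — total variance = trace(Sigma) = Σ λ_i = 47 + 27 = 74.

Step 2 — fraction explained by component i = λ_i / Σ λ:
  PC1: 47/74 = 0.6351
  PC2: 27/74 = 0.3649

Step 3 — cumulative fraction after k components = (λ_1 + ... + λ_k) / Σ λ:
  k = 1: 47/74 = 0.6351
  k = 2: (47 + 27)/74 = 74/74 = 1

Summary (fraction, with percent):

explained: PC1 0.6351 (63.51%), PC2 0.3649 (36.49%);  cumulative: 0.6351, 1
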